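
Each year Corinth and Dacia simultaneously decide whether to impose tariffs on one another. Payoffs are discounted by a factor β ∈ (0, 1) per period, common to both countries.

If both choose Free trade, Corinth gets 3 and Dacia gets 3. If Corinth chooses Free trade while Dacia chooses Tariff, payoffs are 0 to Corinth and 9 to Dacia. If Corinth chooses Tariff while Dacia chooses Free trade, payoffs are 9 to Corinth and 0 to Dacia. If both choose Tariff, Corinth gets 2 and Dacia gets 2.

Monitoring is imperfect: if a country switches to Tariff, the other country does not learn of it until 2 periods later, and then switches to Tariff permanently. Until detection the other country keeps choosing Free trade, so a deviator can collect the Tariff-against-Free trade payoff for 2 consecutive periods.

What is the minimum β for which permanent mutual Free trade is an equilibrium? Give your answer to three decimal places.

0.926

Deviating for the 2 undetected periods gains 9−3 = 6 per period over cooperation, then loses 3−2 = 1 per period forever once punishment starts.
Gain: 6(1 + β + … + β^1); loss: 1·β^2/(1−β).
No profitable deviation ⇔ 6(1−β^2) ≤ 1·β^2, i.e. β^2 ≥ 6/(6+1) = 6/7.
Hence β ≥ (6/7)^(1/2) ≈ 0.926.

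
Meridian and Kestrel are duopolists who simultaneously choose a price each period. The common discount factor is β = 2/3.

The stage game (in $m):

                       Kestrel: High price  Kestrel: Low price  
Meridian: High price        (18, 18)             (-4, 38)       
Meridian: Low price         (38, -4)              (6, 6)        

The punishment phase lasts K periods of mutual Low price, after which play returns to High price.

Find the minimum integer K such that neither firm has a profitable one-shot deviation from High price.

Need Σ_{k=1}^{K} β^k ≥ (38−18)/(18−6) = 1.6667 at β = 2/3.
At K = 4 the sum is 1.6049 < 1.6667; at K = 5 it is 1.7366 ≥ 1.6667.
So the minimum punishment length is K = 5.

5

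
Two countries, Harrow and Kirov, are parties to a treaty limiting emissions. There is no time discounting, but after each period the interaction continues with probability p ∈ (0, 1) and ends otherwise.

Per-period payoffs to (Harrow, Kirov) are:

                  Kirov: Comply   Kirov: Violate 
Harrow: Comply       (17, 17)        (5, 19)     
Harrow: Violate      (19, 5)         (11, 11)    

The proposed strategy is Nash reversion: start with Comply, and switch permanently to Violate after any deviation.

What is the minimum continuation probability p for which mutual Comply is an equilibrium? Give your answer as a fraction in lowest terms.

1/4

With no time discounting, the continuation probability p plays the role of the discount factor.
Grim-trigger IC: 17/(1−p) ≥ 19 + 11p/(1−p) ⇒ p ≥ (19−17)/(19−11) = 1/4.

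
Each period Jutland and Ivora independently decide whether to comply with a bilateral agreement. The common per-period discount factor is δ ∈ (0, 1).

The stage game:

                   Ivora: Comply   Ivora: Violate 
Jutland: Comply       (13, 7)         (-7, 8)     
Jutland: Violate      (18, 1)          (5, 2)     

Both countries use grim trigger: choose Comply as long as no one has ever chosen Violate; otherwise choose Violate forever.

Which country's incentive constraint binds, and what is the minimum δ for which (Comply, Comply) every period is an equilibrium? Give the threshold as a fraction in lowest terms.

Jutland: cooperation gives 13 each period; deviation gives 18 once then 5 forever.
  13/(1−δ) ≥ 18 + 5δ/(1−δ) ⇒ δ ≥ 5/13.
Ivora: cooperation gives 7 each period; deviation gives 8 once then 2 forever.
  δ ≥ 1/6.
Both must hold, so the binding constraint is Jutland's: δ ≥ 5/13.

Jutland; δ ≥ 5/13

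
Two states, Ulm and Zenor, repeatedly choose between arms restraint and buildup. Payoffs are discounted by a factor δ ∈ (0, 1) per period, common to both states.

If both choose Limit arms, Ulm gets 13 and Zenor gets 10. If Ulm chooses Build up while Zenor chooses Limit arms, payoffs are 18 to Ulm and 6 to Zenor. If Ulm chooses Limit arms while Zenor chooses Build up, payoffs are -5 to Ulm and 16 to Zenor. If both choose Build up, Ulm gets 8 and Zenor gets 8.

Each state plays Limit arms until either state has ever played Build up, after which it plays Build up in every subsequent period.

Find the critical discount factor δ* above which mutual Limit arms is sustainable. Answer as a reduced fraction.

3/4

For Ulm: deviation gain 18−13 = 5, per-period punishment loss 13−8 = 5. IC gives δ ≥ 5/10 = 1/2.
For Zenor: gain 6, loss 2 per period, so δ ≥ 6/8 = 3/4.
The tighter constraint is Zenor's, so cooperation needs δ ≥ 3/4.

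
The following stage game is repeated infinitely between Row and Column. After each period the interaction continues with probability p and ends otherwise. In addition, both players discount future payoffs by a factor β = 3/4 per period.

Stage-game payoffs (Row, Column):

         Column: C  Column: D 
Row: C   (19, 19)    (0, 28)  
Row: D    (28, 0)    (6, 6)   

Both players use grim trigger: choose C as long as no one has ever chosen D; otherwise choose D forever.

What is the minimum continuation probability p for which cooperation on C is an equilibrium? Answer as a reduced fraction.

6/11

With continuation probability p and discount β, the effective per-period discount factor is βp.
Grim-trigger IC: βp ≥ (28−19)/(28−6) = 9/22.
So p ≥ (9/22)/(3/4) = 6/11.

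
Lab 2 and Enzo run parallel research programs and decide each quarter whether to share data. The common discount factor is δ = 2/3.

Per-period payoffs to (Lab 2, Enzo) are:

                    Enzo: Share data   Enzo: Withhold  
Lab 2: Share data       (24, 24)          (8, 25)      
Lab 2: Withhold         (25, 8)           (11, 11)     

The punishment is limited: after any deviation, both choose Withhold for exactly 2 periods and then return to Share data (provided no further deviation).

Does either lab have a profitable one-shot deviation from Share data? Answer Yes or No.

A one-shot deviation gives 25 now, then 11 for 2 periods, then back to 24.
Gain from deviating: (25−24) today; loss: (24−11) in each of the next 2 periods.
No-deviation condition: (24−11)(δ+…+δ^2) ≥ 25−24, i.e. δ+…+δ^2 ≥ 1/13.
At δ = 2/3: δ+…+δ^2 = 1.1111 ≥ 0.0769.
So cooperation is sustainable.

No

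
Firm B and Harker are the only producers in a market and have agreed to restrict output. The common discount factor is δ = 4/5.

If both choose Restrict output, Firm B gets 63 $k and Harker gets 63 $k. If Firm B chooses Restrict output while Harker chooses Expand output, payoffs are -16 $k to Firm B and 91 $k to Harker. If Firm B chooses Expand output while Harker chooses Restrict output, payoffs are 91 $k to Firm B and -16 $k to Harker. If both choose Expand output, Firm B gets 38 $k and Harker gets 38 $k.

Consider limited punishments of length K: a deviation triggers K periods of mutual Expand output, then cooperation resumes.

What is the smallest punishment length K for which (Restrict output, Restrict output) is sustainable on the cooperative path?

No profitable deviation requires (63−38)(δ+…+δ^K) ≥ 91−63, i.e. δ+…+δ^K ≥ 28/25 ≈ 1.1200.
With δ = 4/5, the partial sums are K=1: 0.8000, K=2: 1.4400.
K = 2 is the first length at which the sum reaches 1.1200.

2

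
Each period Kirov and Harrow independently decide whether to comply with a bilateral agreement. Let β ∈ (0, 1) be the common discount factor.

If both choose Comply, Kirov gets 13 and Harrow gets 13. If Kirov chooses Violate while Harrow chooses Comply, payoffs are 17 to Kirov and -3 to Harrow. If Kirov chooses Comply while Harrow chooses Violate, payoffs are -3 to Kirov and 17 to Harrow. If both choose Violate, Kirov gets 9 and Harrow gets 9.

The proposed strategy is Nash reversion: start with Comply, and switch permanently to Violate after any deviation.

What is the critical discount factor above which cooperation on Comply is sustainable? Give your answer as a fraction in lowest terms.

1/2

One-period gain from deviating is 17 − 13 = 4. The loss is 13 − 9 = 4 in every subsequent period, with present value 4·β/(1−β).
Deviation is unprofitable when 4·β/(1−β) ≥ 4, i.e. β/(1−β) ≥ 1.
Equivalently β ≥ 4/(4+4) = 1/2.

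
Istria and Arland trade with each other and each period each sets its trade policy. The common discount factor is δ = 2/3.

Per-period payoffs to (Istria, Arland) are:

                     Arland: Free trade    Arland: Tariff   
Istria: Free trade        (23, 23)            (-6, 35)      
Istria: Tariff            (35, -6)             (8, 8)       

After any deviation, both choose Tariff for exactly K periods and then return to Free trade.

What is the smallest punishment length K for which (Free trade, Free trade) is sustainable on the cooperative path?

Need Σ_{k=1}^{K} δ^k ≥ (35−23)/(23−8) = 0.8000 at δ = 2/3.
At K = 1 the sum is 0.6667 < 0.8000; at K = 2 it is 1.1111 ≥ 0.8000.
So the minimum punishment length is K = 2.

2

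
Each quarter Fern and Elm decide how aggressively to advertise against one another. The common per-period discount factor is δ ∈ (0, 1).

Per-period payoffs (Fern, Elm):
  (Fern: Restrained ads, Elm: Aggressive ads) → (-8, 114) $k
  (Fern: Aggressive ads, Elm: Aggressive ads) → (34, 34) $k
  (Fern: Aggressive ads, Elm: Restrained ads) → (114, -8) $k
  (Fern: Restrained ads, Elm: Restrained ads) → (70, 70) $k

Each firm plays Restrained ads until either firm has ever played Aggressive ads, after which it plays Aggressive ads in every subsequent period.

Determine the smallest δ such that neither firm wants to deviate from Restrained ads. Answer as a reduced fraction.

Under grim trigger the critical discount factor is (T−C)/(T−P) with T = 114, C = 70, P = 34.
δ* = (114−70)/(114−34) = 44/80 = 11/20.

11/20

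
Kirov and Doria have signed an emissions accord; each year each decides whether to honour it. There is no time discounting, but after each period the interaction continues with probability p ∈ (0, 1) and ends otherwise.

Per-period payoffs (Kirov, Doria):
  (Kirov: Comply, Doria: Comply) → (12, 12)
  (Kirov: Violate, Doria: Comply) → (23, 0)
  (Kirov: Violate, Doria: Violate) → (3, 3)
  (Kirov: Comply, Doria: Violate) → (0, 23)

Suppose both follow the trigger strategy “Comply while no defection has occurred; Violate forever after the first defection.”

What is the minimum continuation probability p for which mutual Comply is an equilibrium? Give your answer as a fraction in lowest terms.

Expected cooperation value is 12 + p·12 + p²·12 + … = 12/(1−p); deviation gives 23 + p·3/(1−p).
12 ≥ 23(1−p) + 3p ⇒ 20p ≥ 11 ⇒ p ≥ 11/20.

11/20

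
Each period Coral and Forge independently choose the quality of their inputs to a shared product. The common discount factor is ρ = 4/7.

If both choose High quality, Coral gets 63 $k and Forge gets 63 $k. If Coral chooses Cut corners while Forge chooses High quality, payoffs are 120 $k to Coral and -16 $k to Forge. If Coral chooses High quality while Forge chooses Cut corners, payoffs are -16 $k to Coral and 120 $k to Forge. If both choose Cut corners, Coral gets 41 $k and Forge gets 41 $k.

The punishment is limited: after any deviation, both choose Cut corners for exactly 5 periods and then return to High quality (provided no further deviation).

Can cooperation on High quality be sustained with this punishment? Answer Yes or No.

IC: ρ+…+ρ^5 ≥ (120−63)/(63−41) = 57/22.
At ρ = 4/7: partial sum = 1.2521 < 2.5909. Cooperation not sustainable.

No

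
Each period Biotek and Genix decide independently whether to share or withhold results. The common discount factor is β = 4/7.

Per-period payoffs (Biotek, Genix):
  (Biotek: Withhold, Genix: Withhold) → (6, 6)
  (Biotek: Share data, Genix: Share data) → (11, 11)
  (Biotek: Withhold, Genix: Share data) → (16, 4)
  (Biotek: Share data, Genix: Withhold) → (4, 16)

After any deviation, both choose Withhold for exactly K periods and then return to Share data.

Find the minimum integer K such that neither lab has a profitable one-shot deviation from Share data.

3

Need Σ_{k=1}^{K} β^k ≥ (16−11)/(11−6) = 1.0000 at β = 4/7.
At K = 2 the sum is 0.8980 < 1.0000; at K = 3 it is 1.0845 ≥ 1.0000.
So the minimum punishment length is K = 3.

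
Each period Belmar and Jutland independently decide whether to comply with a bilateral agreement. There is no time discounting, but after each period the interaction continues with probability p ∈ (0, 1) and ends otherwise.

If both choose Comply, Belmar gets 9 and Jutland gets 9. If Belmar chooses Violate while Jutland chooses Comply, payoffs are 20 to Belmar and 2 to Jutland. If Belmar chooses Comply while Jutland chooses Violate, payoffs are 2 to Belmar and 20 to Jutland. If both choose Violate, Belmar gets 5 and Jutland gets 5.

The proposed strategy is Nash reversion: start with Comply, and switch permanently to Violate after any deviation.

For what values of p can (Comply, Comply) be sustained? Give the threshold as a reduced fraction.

With no time discounting, the continuation probability p plays the role of the discount factor.
Grim-trigger IC: 9/(1−p) ≥ 20 + 5p/(1−p) ⇒ p ≥ (20−9)/(20−5) = 11/15.

11/15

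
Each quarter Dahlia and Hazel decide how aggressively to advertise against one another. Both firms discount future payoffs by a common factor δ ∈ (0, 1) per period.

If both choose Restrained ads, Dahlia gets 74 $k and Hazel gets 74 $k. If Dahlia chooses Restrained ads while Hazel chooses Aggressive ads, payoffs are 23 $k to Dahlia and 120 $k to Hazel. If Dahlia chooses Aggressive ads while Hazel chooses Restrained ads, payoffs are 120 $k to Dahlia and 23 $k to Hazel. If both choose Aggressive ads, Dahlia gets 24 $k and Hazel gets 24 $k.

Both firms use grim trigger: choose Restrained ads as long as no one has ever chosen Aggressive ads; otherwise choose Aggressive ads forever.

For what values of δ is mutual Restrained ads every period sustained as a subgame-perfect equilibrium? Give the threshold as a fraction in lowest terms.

Under grim trigger the critical discount factor is (T−C)/(T−P) with T = 120, C = 74, P = 24.
δ* = (120−74)/(120−24) = 46/96 = 23/48.

23/48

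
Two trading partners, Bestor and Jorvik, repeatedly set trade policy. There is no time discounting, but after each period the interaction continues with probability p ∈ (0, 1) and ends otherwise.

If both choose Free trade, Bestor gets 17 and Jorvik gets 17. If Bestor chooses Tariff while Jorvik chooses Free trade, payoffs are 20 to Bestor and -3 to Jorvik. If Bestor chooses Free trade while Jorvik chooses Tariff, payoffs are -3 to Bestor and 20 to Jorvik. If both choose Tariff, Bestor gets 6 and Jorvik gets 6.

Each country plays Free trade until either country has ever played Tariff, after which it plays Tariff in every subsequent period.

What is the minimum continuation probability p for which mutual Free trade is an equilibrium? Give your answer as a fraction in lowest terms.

3/14

With no time discounting, the continuation probability p plays the role of the discount factor.
Grim-trigger IC: 17/(1−p) ≥ 20 + 6p/(1−p) ⇒ p ≥ (20−17)/(20−6) = 3/14.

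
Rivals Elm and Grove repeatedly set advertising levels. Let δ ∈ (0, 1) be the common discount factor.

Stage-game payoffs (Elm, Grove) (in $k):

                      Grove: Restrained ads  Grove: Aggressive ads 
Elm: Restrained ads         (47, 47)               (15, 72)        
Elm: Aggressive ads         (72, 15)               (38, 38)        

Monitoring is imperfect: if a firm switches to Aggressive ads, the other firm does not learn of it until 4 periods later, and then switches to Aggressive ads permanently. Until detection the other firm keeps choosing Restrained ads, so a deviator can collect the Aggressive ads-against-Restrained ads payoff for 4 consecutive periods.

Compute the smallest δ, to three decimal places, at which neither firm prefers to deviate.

Deviating for the 4 undetected periods gains 72−47 = 25 per period over cooperation, then loses 47−38 = 9 per period forever once punishment starts.
Gain: 25(1 + δ + … + δ^3); loss: 9·δ^4/(1−δ).
No profitable deviation ⇔ 25(1−δ^4) ≤ 9·δ^4, i.e. δ^4 ≥ 25/(25+9) = 25/34.
Hence δ ≥ (25/34)^(1/4) ≈ 0.926.

0.926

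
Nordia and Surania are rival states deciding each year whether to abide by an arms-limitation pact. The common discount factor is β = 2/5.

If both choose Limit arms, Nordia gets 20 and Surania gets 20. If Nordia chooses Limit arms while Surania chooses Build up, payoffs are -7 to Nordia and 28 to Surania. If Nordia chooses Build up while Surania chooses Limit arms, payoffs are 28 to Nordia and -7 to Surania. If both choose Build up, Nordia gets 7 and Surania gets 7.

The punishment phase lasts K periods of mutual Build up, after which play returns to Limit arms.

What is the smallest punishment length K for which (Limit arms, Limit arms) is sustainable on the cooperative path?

3

IC: β(1−β^K)/(1−β) ≥ (28−20)/(20−7) = 8/13.
With β = 2/5: need 1 − β^K ≥ 8/13·(1−2/5)/(2/5), i.e. β^K ≤ 0.0769.
Since (2/5)^2 = 0.1600 and (2/5)^3 = 0.0640, the smallest such K is 3.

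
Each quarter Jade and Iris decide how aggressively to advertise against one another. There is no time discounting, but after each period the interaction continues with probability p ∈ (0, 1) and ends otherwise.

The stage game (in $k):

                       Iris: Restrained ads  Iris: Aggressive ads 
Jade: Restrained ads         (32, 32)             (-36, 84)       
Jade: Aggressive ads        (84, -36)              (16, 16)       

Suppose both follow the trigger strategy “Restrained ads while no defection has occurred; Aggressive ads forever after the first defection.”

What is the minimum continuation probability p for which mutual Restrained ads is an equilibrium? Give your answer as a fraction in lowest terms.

With no time discounting, the continuation probability p plays the role of the discount factor.
Grim-trigger IC: 32/(1−p) ≥ 84 + 16p/(1−p) ⇒ p ≥ (84−32)/(84−16) = 13/17.

13/17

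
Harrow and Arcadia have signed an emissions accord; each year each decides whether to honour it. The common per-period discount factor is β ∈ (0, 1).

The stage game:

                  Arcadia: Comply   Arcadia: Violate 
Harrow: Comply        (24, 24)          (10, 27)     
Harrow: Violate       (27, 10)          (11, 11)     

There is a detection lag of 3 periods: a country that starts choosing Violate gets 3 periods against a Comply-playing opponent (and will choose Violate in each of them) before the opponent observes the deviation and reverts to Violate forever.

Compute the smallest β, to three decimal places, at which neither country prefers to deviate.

0.572

A deviator earns 27 for 3 periods, then 11 forever; cooperating earns 24 forever. Multiplying the IC by (1−β):
24 ≥ 27(1−β^3) + 11β^3, so 16·β^3 ≥ 3 and β^3 ≥ 3/16.
β ≥ (3/16)^(1/3) ≈ 0.572.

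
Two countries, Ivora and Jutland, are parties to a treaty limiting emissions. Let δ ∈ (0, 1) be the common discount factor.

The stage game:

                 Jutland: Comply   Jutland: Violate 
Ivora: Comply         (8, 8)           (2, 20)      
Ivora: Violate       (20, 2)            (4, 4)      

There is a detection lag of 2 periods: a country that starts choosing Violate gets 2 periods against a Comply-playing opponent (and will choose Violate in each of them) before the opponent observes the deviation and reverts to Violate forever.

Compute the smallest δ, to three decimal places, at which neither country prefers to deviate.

0.866

A deviator earns 20 for 2 periods, then 4 forever; cooperating earns 8 forever. Multiplying the IC by (1−δ):
8 ≥ 20(1−δ^2) + 4δ^2, so 16·δ^2 ≥ 12 and δ^2 ≥ 3/4.
δ ≥ (3/4)^(1/2) ≈ 0.866.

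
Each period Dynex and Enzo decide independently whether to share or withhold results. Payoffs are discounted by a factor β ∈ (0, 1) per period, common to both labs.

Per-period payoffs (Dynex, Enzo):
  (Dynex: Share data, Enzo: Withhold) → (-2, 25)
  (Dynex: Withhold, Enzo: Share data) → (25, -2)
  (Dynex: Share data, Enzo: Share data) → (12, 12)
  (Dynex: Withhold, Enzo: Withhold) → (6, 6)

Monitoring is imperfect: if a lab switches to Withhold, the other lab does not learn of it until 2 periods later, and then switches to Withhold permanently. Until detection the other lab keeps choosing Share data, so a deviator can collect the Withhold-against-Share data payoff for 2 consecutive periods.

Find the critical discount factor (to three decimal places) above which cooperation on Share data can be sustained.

0.827

A deviator earns 25 for 2 periods, then 6 forever; cooperating earns 12 forever. Multiplying the IC by (1−β):
12 ≥ 25(1−β^2) + 6β^2, so 19·β^2 ≥ 13 and β^2 ≥ 13/19.
β ≥ (13/19)^(1/2) ≈ 0.827.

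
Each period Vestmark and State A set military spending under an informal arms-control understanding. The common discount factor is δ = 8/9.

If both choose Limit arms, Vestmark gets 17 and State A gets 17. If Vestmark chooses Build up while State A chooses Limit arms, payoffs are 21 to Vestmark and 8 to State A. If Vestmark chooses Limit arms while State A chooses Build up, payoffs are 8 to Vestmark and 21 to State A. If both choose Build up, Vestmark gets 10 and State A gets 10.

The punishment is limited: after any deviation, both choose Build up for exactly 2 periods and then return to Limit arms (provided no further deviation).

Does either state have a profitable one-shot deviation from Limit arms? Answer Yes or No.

No

A one-shot deviation gives 21 now, then 10 for 2 periods, then back to 17.
Gain from deviating: (21−17) today; loss: (17−10) in each of the next 2 periods.
No-deviation condition: (17−10)(δ+…+δ^2) ≥ 21−17, i.e. δ+…+δ^2 ≥ 4/7.
At δ = 8/9: δ+…+δ^2 = 1.6790 ≥ 0.5714.
So cooperation is sustainable.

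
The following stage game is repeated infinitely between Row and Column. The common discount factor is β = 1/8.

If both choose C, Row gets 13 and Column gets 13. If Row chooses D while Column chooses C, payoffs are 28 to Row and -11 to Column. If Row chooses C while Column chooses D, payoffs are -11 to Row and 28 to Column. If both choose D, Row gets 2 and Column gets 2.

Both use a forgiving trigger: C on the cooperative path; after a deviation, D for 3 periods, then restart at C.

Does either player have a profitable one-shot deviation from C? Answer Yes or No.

Comparing payoff streams over the 4 periods until play realigns: cooperate → 13(1+β+…+β^3); deviate → 28 + 2(β+…+β^3).
Cooperation is sustained iff (13−2)(β+…+β^3) ≥ 28−13.
β+…+β^3 = 1/8·(1−(1/8)^3)/(1−1/8) = 0.1426, and (28−13)/(13−2) = 1.3636.
0.1426 < 1.3636, so cooperation is not sustainable.

Yes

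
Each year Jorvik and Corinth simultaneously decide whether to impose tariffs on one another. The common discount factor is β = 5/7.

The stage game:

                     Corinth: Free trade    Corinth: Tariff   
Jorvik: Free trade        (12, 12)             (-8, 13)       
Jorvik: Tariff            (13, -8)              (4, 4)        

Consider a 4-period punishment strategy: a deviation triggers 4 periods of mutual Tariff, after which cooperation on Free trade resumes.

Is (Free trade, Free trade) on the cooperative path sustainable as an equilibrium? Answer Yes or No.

IC: β+…+β^4 ≥ (13−12)/(12−4) = 1/8.
At β = 5/7: partial sum = 1.8492 ≥ 0.1250. Cooperation sustainable.

Yes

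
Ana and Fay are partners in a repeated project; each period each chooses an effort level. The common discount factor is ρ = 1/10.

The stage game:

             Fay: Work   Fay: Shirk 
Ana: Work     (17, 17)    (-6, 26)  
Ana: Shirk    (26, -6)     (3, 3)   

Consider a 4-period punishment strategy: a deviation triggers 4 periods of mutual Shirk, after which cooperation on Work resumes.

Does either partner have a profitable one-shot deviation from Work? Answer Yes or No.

Yes

IC: ρ+…+ρ^4 ≥ (26−17)/(17−3) = 9/14.
At ρ = 1/10: partial sum = 0.1111 < 0.6429. Cooperation not sustainable.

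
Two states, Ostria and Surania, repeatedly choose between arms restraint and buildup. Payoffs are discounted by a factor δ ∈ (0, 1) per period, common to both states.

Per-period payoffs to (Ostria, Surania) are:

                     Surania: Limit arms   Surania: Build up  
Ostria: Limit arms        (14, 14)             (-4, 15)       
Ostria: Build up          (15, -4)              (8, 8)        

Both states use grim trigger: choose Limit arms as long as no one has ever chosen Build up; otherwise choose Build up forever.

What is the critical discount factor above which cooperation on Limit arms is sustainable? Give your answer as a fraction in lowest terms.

One-period gain from deviating is 15 − 14 = 1. The loss is 14 − 8 = 6 in every subsequent period, with present value 6·δ/(1−δ).
Deviation is unprofitable when 6·δ/(1−δ) ≥ 1, i.e. δ/(1−δ) ≥ 1/6.
Equivalently δ ≥ 1/(1+6) = 1/7.

1/7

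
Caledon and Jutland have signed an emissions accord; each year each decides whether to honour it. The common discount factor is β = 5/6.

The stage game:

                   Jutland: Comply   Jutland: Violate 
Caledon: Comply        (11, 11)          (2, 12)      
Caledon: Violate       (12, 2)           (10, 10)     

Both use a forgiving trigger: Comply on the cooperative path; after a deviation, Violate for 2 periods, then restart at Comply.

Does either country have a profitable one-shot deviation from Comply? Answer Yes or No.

No

Comparing payoff streams over the 3 periods until play realigns: cooperate → 11(1+β+…+β^2); deviate → 12 + 10(β+…+β^2).
Cooperation is sustained iff (11−10)(β+…+β^2) ≥ 12−11.
β+…+β^2 = 5/6·(1−(5/6)^2)/(1−5/6) = 1.5278, and (12−11)/(11−10) = 1.0000.
1.5278 ≥ 1.0000, so cooperation is sustainable.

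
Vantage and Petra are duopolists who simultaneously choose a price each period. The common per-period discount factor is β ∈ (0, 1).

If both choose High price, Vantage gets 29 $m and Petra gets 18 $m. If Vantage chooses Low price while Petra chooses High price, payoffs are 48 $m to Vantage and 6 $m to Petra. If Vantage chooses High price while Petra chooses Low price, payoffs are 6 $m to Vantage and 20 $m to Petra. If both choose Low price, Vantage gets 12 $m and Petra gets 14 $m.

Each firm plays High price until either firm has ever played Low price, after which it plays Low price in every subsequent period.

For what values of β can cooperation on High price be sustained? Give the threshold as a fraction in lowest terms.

19/36

Vantage: cooperation gives 29 each period; deviation gives 48 once then 12 forever.
  29/(1−β) ≥ 48 + 12β/(1−β) ⇒ β ≥ 19/36.
Petra: cooperation gives 18 each period; deviation gives 20 once then 14 forever.
  β ≥ 2/6 = 1/3.
Both must hold, so the binding constraint is Vantage's: β ≥ 19/36.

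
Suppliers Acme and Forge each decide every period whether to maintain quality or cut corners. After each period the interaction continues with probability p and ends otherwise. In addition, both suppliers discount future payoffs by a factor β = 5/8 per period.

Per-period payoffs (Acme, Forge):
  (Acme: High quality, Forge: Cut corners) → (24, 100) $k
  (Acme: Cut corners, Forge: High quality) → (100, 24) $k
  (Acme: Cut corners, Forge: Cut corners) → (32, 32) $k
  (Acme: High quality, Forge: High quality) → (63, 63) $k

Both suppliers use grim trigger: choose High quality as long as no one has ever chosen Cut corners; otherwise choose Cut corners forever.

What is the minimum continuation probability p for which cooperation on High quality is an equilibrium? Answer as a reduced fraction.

74/85

With continuation probability p and discount β, the effective per-period discount factor is βp.
Grim-trigger IC: βp ≥ (100−63)/(100−32) = 37/68.
So p ≥ (37/68)/(5/8) = 74/85.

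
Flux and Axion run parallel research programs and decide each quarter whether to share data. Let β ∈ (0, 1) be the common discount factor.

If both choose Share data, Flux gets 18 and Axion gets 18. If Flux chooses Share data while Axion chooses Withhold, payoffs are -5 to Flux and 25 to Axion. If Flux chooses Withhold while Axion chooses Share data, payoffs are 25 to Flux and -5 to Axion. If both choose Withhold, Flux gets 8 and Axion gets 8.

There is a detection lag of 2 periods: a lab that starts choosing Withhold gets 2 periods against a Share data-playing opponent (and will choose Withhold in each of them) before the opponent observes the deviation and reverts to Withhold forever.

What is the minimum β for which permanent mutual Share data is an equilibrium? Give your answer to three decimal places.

0.642

Deviating for the 2 undetected periods gains 25−18 = 7 per period over cooperation, then loses 18−8 = 10 per period forever once punishment starts.
Gain: 7(1 + β + … + β^1); loss: 10·β^2/(1−β).
No profitable deviation ⇔ 7(1−β^2) ≤ 10·β^2, i.e. β^2 ≥ 7/(7+10) = 7/17.
Hence β ≥ (7/17)^(1/2) ≈ 0.642.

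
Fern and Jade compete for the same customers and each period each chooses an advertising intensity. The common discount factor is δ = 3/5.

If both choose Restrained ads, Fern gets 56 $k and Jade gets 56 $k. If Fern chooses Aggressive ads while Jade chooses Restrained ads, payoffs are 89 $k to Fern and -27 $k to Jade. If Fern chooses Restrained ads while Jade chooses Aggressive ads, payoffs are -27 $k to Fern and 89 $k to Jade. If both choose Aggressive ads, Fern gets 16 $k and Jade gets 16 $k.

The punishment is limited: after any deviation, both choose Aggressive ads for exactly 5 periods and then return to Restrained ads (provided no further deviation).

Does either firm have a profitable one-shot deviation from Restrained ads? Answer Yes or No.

No

A one-shot deviation gives 89 now, then 16 for 5 periods, then back to 56.
Gain from deviating: (89−56) today; loss: (56−16) in each of the next 5 periods.
No-deviation condition: (56−16)(δ+…+δ^5) ≥ 89−56, i.e. δ+…+δ^5 ≥ 33/40.
At δ = 3/5: δ+…+δ^5 = 1.3834 ≥ 0.8250.
So cooperation is sustainable.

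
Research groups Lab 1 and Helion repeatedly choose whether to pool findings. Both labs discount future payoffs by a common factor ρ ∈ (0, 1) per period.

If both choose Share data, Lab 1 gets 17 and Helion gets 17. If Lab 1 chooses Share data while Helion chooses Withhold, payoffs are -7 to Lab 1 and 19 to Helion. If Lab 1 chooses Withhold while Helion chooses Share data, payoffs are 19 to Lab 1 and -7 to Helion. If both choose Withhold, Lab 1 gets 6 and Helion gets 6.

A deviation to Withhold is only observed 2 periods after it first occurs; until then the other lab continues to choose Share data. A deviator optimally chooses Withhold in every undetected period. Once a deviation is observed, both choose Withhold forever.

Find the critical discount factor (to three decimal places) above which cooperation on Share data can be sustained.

A deviator earns 19 for 2 periods, then 6 forever; cooperating earns 17 forever. Multiplying the IC by (1−ρ):
17 ≥ 19(1−ρ^2) + 6ρ^2, so 13·ρ^2 ≥ 2 and ρ^2 ≥ 2/13.
ρ ≥ (2/13)^(1/2) ≈ 0.392.

0.392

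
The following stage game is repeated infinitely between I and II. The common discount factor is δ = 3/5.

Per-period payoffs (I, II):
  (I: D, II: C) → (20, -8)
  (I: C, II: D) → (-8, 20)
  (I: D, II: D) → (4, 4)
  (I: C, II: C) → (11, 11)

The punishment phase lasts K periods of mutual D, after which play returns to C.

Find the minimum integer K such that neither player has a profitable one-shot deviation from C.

No profitable deviation requires (11−4)(δ+…+δ^K) ≥ 20−11, i.e. δ+…+δ^K ≥ 9/7 ≈ 1.2857.
With δ = 3/5, the partial sums are K=1: 0.6000, K=2: 0.9600, K=3: 1.1760, K=4: 1.3056.
K = 4 is the first length at which the sum reaches 1.2857.

4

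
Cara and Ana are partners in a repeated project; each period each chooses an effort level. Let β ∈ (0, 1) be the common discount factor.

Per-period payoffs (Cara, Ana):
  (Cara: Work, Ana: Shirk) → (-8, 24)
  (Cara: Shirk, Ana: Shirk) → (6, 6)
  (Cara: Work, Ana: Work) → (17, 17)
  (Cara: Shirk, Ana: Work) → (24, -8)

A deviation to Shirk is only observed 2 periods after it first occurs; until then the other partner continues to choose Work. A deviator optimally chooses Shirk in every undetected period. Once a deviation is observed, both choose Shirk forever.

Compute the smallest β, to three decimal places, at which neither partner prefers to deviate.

A deviator earns 24 for 2 periods, then 6 forever; cooperating earns 17 forever. Multiplying the IC by (1−β):
17 ≥ 24(1−β^2) + 6β^2, so 18·β^2 ≥ 7 and β^2 ≥ 7/18.
β ≥ (7/18)^(1/2) ≈ 0.624.

0.624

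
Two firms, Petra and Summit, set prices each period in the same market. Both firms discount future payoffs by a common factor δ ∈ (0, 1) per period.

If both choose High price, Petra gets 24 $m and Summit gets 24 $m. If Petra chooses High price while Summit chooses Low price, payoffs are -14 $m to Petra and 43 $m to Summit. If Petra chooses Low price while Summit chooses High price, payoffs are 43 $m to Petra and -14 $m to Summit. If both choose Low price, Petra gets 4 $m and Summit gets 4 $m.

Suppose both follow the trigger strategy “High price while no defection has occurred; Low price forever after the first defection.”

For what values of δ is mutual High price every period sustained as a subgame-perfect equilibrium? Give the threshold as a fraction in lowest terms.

19/39

Under grim trigger the critical discount factor is (T−C)/(T−P) with T = 43, C = 24, P = 4.
δ* = (43−24)/(43−4) = 19/39.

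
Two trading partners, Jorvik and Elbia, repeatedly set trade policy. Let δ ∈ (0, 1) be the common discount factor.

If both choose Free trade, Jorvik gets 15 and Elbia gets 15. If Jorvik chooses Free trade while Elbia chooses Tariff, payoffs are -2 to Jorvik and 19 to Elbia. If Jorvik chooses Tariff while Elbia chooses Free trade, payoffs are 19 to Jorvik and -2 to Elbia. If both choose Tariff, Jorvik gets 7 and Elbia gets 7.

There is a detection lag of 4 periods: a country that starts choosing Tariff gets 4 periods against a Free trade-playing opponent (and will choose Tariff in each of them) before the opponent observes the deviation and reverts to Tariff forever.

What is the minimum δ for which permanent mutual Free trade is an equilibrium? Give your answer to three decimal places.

0.760

A deviator earns 19 for 4 periods, then 7 forever; cooperating earns 15 forever. Multiplying the IC by (1−δ):
15 ≥ 19(1−δ^4) + 7δ^4, so 12·δ^4 ≥ 4 and δ^4 ≥ 1/3.
δ ≥ (1/3)^(1/4) ≈ 0.760.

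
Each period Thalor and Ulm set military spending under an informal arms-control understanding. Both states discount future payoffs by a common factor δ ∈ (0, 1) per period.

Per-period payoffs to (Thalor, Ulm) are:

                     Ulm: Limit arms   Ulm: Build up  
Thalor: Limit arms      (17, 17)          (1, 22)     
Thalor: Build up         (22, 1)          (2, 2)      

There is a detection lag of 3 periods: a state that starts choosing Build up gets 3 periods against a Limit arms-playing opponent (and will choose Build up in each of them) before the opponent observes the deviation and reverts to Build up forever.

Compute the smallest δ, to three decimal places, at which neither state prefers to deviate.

The best deviation is to choose Build up for all 3 undetected periods, earning 22 each, then 2 forever once detected.
Deviation value: 22(1−δ^3)/(1−δ) + 2δ^3/(1−δ); cooperation value: 17/(1−δ).
IC: 17 ≥ 22(1−δ^3) + 2δ^3 = 22 − 20δ^3.
So δ^3 ≥ 5/20 = 1/4, giving δ ≥ (1/4)^(1/3) ≈ 0.630.

0.630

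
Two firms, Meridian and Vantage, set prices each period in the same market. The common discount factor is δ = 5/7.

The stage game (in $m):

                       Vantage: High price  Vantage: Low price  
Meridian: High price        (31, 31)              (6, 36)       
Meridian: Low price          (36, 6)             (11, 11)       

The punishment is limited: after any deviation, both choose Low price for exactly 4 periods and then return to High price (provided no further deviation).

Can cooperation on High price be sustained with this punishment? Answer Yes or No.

Yes

IC: δ+…+δ^4 ≥ (36−31)/(31−11) = 1/4.
At δ = 5/7: partial sum = 1.8492 ≥ 0.2500. Cooperation sustainable.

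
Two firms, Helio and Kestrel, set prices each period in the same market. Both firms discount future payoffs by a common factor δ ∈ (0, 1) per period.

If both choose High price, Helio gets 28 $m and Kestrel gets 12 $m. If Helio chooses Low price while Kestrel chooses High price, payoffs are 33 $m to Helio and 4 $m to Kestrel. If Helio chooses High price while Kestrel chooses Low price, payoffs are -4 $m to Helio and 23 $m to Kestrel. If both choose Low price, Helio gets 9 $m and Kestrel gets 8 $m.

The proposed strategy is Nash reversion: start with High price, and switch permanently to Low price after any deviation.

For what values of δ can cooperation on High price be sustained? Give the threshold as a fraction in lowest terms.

11/15

For Helio: deviation gain 33−28 = 5, per-period punishment loss 28−9 = 19. IC gives δ ≥ 5/24.
For Kestrel: gain 11, loss 4 per period, so δ ≥ 11/15.
The tighter constraint is Kestrel's, so cooperation needs δ ≥ 11/15.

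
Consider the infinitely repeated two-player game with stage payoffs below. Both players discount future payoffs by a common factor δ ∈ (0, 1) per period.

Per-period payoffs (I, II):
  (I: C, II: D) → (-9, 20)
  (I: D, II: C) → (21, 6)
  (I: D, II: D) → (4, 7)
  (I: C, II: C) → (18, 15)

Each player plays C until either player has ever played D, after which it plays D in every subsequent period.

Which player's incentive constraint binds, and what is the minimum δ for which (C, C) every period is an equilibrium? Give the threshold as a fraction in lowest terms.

I: cooperation gives 18 each period; deviation gives 21 once then 4 forever.
  18/(1−δ) ≥ 21 + 4δ/(1−δ) ⇒ δ ≥ 3/17.
II: cooperation gives 15 each period; deviation gives 20 once then 7 forever.
  δ ≥ 5/13.
Both must hold, so the binding constraint is II's: δ ≥ 5/13.

II; δ ≥ 5/13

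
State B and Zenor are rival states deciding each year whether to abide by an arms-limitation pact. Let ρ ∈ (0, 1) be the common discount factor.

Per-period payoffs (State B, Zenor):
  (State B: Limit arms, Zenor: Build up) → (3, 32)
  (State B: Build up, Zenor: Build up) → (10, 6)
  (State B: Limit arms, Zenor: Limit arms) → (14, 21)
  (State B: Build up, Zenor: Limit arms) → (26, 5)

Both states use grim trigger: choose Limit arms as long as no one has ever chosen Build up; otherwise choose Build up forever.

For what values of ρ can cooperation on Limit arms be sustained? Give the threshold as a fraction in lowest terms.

State B: cooperation gives 14 each period; deviation gives 26 once then 10 forever.
  14/(1−ρ) ≥ 26 + 10ρ/(1−ρ) ⇒ ρ ≥ 12/16 = 3/4.
Zenor: cooperation gives 21 each period; deviation gives 32 once then 6 forever.
  ρ ≥ 11/26.
Both must hold, so the binding constraint is State B's: ρ ≥ 3/4.

3/4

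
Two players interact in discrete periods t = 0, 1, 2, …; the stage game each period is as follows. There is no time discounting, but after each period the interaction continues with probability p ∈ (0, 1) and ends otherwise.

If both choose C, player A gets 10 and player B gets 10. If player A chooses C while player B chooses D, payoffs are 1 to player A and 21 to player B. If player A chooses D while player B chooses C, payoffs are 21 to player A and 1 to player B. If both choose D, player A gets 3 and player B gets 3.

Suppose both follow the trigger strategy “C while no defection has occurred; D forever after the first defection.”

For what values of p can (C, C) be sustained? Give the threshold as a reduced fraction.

With no time discounting, the continuation probability p plays the role of the discount factor.
Grim-trigger IC: 10/(1−p) ≥ 21 + 3p/(1−p) ⇒ p ≥ (21−10)/(21−3) = 11/18.

11/18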